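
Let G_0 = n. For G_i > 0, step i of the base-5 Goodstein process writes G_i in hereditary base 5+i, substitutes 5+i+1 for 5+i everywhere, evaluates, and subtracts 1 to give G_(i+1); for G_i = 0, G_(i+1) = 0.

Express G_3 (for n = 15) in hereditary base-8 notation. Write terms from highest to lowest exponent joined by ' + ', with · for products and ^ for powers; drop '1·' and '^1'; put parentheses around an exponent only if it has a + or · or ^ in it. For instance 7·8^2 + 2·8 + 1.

2·8 + 3

G_0 = 15. HB_5(15) = 3·5. Bump = 18. G_1 = 17.
G_1 = 17. HB_6(17) = 2·6 + 5. Bump = 19. G_2 = 18.
G_2 = 18. HB_7(18) = 2·7 + 4. Bump = 20. G_3 = 19.
G_3 = 19. HB_8(19) = 2·8 + 3. Bump = 21. G_4 = 20.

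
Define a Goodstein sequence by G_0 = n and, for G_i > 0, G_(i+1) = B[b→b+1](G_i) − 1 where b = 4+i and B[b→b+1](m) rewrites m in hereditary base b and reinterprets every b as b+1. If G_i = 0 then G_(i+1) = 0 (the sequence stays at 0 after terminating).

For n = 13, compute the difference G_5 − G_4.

1

step 0: 13 = 3·4 + 1; sub 5 for 4: 3·5 + 1; = 16; G_1 = 16−1 = 15
step 1: 15 = 3·5; sub 6 for 5: 3·6; = 18; G_2 = 18−1 = 17
step 2: 17 = 2·6 + 5; sub 7 for 6: 2·7 + 5; = 19; G_3 = 19−1 = 18
step 3: 18 = 2·7 + 4; sub 8 for 7: 2·8 + 4; = 20; G_4 = 20−1 = 19
step 4: 19 = 2·8 + 3; sub 9 for 8: 2·9 + 3; = 21; G_5 = 21−1 = 20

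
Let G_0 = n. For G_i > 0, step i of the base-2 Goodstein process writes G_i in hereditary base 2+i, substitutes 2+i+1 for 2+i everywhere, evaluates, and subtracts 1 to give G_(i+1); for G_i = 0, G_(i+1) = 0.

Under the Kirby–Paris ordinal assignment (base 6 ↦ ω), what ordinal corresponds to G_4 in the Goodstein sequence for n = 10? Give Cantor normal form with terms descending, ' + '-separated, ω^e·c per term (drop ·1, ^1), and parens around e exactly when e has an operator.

ω^ω·5 + ω^5·5 + ω^4·5 + ω^3·5 + ω^2·5 + ω·5 + 5

G_0 = 10. HB_2(10) = 2^(2 + 1) + 2. Bump = 84. G_1 = 83.
G_1 = 83. HB_3(83) = 3^(3 + 1) + 2. Bump = 1026. G_2 = 1025.
G_2 = 1025. HB_4(1025) = 4^(4 + 1) + 1. Bump = 15626. G_3 = 15625.
G_3 = 15625. HB_5(15625) = 5^(5 + 1). Bump = 279936. G_4 = 279935.
G_4 = 279935. HB_6(279935) = 5·6^6 + 5·6^5 + 5·6^4 + 5·6^3 + 5·6^2 + 5·6 + 5. Bump = 4215755. G_5 = 4215754.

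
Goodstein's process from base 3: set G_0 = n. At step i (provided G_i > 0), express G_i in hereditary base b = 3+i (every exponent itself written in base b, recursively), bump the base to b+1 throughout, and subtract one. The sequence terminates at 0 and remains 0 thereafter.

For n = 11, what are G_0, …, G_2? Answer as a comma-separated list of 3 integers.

11, 17, 25

11 —HB3→ 3^2 + 2 —bump→ 4^2 + 2 = 18 —(−1)→ 17
17 —HB4→ 4^2 + 1 —bump→ 5^2 + 1 = 26 —(−1)→ 25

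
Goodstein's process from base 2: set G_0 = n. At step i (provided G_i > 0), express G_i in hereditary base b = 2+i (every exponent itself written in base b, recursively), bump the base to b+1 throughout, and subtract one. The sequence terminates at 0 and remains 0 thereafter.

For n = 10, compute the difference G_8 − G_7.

G_0=10  [base 2] 2^(2 + 1) + 2  →[2↦3]→  3^(3 + 1) + 3 = 84  −1 ⇒ G_1=83
G_1=83  [base 3] 3^(3 + 1) + 2  →[3↦4]→  4^(4 + 1) + 2 = 1026  −1 ⇒ G_2=1025
G_2=1025  [base 4] 4^(4 + 1) + 1  →[4↦5]→  5^(5 + 1) + 1 = 15626  −1 ⇒ G_3=15625
G_3=15625  [base 5] 5^(5 + 1)  →[5↦6]→  6^(6 + 1) = 279936  −1 ⇒ G_4=279935
G_4=279935  [base 6] 5·6^6 + 5·6^5 + 5·6^4 + 5·6^3 + 5·6^2 + 5·6 + 5  →[6↦7]→  5·7^7 + 5·7^5 + 5·7^4 + 5·7^3 + 5·7^2 + 5·7 + 5 = 4215755  −1 ⇒ G_5=4215754
G_5=4215754  [base 7] 5·7^7 + 5·7^5 + 5·7^4 + 5·7^3 + 5·7^2 + 5·7 + 4  →[7↦8]→  5·8^8 + 5·8^5 + 5·8^4 + 5·8^3 + 5·8^2 + 5·8 + 4 = 84073324  −1 ⇒ G_6=84073323
G_6=84073323  [base 8] 5·8^8 + 5·8^5 + 5·8^4 + 5·8^3 + 5·8^2 + 5·8 + 3  →[8↦9]→  5·9^9 + 5·9^5 + 5·9^4 + 5·9^3 + 5·9^2 + 5·9 + 3 = 1937434593  −1 ⇒ G_7=1937434592
G_7=1937434592  [base 9] 5·9^9 + 5·9^5 + 5·9^4 + 5·9^3 + 5·9^2 + 5·9 + 2  →[9↦10]→  5·10^10 + 5·10^5 + 5·10^4 + 5·10^3 + 5·10^2 + 5·10 + 2 = 50000555552  −1 ⇒ G_8=50000555551

48063120959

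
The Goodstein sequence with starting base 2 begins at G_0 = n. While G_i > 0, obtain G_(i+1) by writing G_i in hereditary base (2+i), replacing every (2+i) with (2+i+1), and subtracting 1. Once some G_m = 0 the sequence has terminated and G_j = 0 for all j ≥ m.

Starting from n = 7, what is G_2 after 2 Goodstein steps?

[0] 7 ≡ 2^2 + 2 + 1 (base 2). Lift 3: 31. −1: 30.
[1] 30 ≡ 3^3 + 3 (base 3). Lift 4: 260. −1: 259.
[2] 259 ≡ 4^4 + 3 (base 4). Lift 5: 3128. −1: 3127.

259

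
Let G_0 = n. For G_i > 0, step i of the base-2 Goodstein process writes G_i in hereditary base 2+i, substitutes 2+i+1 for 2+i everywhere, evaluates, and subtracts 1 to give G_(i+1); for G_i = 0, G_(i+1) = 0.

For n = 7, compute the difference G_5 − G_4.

step 0: 7 = 2^2 + 2 + 1; sub 3 for 2: 3^3 + 3 + 1; = 31; G_1 = 31−1 = 30
step 1: 30 = 3^3 + 3; sub 4 for 3: 4^4 + 4; = 260; G_2 = 260−1 = 259
step 2: 259 = 4^4 + 3; sub 5 for 4: 5^5 + 3; = 3128; G_3 = 3128−1 = 3127
step 3: 3127 = 5^5 + 2; sub 6 for 5: 6^6 + 2; = 46658; G_4 = 46658−1 = 46657
step 4: 46657 = 6^6 + 1; sub 7 for 6: 7^7 + 1; = 823544; G_5 = 823544−1 = 823543

776886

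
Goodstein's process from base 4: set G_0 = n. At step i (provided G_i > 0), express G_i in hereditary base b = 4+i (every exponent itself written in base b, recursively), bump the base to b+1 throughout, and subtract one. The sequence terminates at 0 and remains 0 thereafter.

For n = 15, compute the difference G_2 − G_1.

G_0 = 15. HB_4(15) = 3·4 + 3. Bump = 18. G_1 = 17.
G_1 = 17. HB_5(17) = 3·5 + 2. Bump = 20. G_2 = 19.

2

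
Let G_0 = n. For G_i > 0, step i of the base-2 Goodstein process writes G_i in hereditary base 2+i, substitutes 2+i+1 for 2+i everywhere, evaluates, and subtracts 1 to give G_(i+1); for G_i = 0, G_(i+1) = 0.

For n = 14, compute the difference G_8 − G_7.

step 0: 14 = 2^(2 + 1) + 2^2 + 2; sub 3 for 2: 3^(3 + 1) + 3^3 + 3; = 111; G_1 = 111−1 = 110
step 1: 110 = 3^(3 + 1) + 3^3 + 2; sub 4 for 3: 4^(4 + 1) + 4^4 + 2; = 1282; G_2 = 1282−1 = 1281
step 2: 1281 = 4^(4 + 1) + 4^4 + 1; sub 5 for 4: 5^(5 + 1) + 5^5 + 1; = 18751; G_3 = 18751−1 = 18750
step 3: 18750 = 5^(5 + 1) + 5^5; sub 6 for 5: 6^(6 + 1) + 6^6; = 326592; G_4 = 326592−1 = 326591
step 4: 326591 = 6^(6 + 1) + 5·6^5 + 5·6^4 + 5·6^3 + 5·6^2 + 5·6 + 5; sub 7 for 6: 7^(7 + 1) + 5·7^5 + 5·7^4 + 5·7^3 + 5·7^2 + 5·7 + 5; = 5862841; G_5 = 5862841−1 = 5862840
step 5: 5862840 = 7^(7 + 1) + 5·7^5 + 5·7^4 + 5·7^3 + 5·7^2 + 5·7 + 4; sub 8 for 7: 8^(8 + 1) + 5·8^5 + 5·8^4 + 5·8^3 + 5·8^2 + 5·8 + 4; = 134404972; G_6 = 134404972−1 = 134404971
step 6: 134404971 = 8^(8 + 1) + 5·8^5 + 5·8^4 + 5·8^3 + 5·8^2 + 5·8 + 3; sub 9 for 8: 9^(9 + 1) + 5·9^5 + 5·9^4 + 5·9^3 + 5·9^2 + 5·9 + 3; = 3487116549; G_7 = 3487116549−1 = 3487116548
step 7: 3487116548 = 9^(9 + 1) + 5·9^5 + 5·9^4 + 5·9^3 + 5·9^2 + 5·9 + 2; sub 10 for 9: 10^(10 + 1) + 5·10^5 + 5·10^4 + 5·10^3 + 5·10^2 + 5·10 + 2; = 100000555552; G_8 = 100000555552−1 = 100000555551

96513439003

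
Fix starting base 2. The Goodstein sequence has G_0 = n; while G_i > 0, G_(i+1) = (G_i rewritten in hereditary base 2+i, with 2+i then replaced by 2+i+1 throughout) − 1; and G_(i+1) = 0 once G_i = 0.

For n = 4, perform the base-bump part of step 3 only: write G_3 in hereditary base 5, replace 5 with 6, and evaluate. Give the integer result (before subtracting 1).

4 —HB2→ 2^2 —bump→ 3^3 = 27 —(−1)→ 26
26 —HB3→ 2·3^2 + 2·3 + 2 —bump→ 2·4^2 + 2·4 + 2 = 42 —(−1)→ 41
41 —HB4→ 2·4^2 + 2·4 + 1 —bump→ 2·5^2 + 2·5 + 1 = 61 —(−1)→ 60
60 —HB5→ 2·5^2 + 2·5 —bump→ 2·6^2 + 2·6 = 84 —(−1)→ 83

84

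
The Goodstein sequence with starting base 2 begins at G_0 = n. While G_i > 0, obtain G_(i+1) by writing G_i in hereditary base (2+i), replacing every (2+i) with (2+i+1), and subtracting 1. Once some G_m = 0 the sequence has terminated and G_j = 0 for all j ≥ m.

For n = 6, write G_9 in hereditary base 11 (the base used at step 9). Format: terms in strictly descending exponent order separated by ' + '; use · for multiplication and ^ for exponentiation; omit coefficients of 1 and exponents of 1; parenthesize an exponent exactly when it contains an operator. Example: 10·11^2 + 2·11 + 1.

(0) 6|_2 = 2^2 + 2 ↦ 3^3 + 3|_3 = 30 ⇒ 29
(1) 29|_3 = 3^3 + 2 ↦ 4^4 + 2|_4 = 258 ⇒ 257
(2) 257|_4 = 4^4 + 1 ↦ 5^5 + 1|_5 = 3126 ⇒ 3125
(3) 3125|_5 = 5^5 ↦ 6^6|_6 = 46656 ⇒ 46655
(4) 46655|_6 = 5·6^5 + 5·6^4 + 5·6^3 + 5·6^2 + 5·6 + 5 ↦ 5·7^5 + 5·7^4 + 5·7^3 + 5·7^2 + 5·7 + 5|_7 = 98040 ⇒ 98039
(5) 98039|_7 = 5·7^5 + 5·7^4 + 5·7^3 + 5·7^2 + 5·7 + 4 ↦ 5·8^5 + 5·8^4 + 5·8^3 + 5·8^2 + 5·8 + 4|_8 = 187244 ⇒ 187243
(6) 187243|_8 = 5·8^5 + 5·8^4 + 5·8^3 + 5·8^2 + 5·8 + 3 ↦ 5·9^5 + 5·9^4 + 5·9^3 + 5·9^2 + 5·9 + 3|_9 = 332148 ⇒ 332147
(7) 332147|_9 = 5·9^5 + 5·9^4 + 5·9^3 + 5·9^2 + 5·9 + 2 ↦ 5·10^5 + 5·10^4 + 5·10^3 + 5·10^2 + 5·10 + 2|_10 = 555552 ⇒ 555551
(8) 555551|_10 = 5·10^5 + 5·10^4 + 5·10^3 + 5·10^2 + 5·10 + 1 ↦ 5·11^5 + 5·11^4 + 5·11^3 + 5·11^2 + 5·11 + 1|_11 = 885776 ⇒ 885775

5·11^5 + 5·11^4 + 5·11^3 + 5·11^2 + 5·11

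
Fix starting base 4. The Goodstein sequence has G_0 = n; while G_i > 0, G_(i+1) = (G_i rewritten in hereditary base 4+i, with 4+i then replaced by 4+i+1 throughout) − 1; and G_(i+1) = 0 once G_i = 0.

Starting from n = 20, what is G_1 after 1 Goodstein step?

G_0 = 20. HB_4(20) = 4^2 + 4. Bump = 30. G_1 = 29.
G_1 = 29. HB_5(29) = 5^2 + 4. Bump = 40. G_2 = 39.

29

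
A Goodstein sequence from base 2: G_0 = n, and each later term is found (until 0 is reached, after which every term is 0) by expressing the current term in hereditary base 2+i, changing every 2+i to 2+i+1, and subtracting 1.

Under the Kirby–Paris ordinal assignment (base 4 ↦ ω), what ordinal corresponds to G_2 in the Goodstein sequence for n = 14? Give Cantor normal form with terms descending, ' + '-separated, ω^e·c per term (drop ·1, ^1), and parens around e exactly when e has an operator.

step 0: 14 = 2^(2 + 1) + 2^2 + 2; sub 3 for 2: 3^(3 + 1) + 3^3 + 3; = 111; G_1 = 111−1 = 110
step 1: 110 = 3^(3 + 1) + 3^3 + 2; sub 4 for 3: 4^(4 + 1) + 4^4 + 2; = 1282; G_2 = 1282−1 = 1281
step 2: 1281 = 4^(4 + 1) + 4^4 + 1; sub 5 for 4: 5^(5 + 1) + 5^5 + 1; = 18751; G_3 = 18751−1 = 18750

ω^(ω + 1) + ω^ω + 1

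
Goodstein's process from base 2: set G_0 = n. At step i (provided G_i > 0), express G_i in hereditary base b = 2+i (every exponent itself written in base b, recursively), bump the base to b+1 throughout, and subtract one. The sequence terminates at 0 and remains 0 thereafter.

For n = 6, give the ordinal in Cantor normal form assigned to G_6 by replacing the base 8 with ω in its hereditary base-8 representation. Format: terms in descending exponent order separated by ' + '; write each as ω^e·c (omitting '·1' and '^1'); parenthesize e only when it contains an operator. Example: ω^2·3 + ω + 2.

ω^5·5 + ω^4·5 + ω^3·5 + ω^2·5 + ω·5 + 3

G_0 = 6. HB_2(6) = 2^2 + 2. Bump = 30. G_1 = 29.
G_1 = 29. HB_3(29) = 3^3 + 2. Bump = 258. G_2 = 257.
G_2 = 257. HB_4(257) = 4^4 + 1. Bump = 3126. G_3 = 3125.
G_3 = 3125. HB_5(3125) = 5^5. Bump = 46656. G_4 = 46655.
G_4 = 46655. HB_6(46655) = 5·6^5 + 5·6^4 + 5·6^3 + 5·6^2 + 5·6 + 5. Bump = 98040. G_5 = 98039.
G_5 = 98039. HB_7(98039) = 5·7^5 + 5·7^4 + 5·7^3 + 5·7^2 + 5·7 + 4. Bump = 187244. G_6 = 187243.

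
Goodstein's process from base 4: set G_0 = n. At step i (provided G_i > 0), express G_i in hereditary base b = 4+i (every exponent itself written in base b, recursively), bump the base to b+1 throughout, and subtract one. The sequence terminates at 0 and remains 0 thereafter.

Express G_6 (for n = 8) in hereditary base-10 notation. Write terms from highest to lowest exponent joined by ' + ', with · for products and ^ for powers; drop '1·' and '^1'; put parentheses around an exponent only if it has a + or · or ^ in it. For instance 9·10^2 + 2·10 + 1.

(0) 8|_4 = 2·4 ↦ 2·5|_5 = 10 ⇒ 9
(1) 9|_5 = 5 + 4 ↦ 6 + 4|_6 = 10 ⇒ 9
(2) 9|_6 = 6 + 3 ↦ 7 + 3|_7 = 10 ⇒ 9
(3) 9|_7 = 7 + 2 ↦ 8 + 2|_8 = 10 ⇒ 9
(4) 9|_8 = 8 + 1 ↦ 9 + 1|_9 = 10 ⇒ 9
(5) 9|_9 = 9 ↦ 10|_10 = 10 ⇒ 9
(6) 9|_10 = 9 ↦ 9|_11 = 9 ⇒ 8

9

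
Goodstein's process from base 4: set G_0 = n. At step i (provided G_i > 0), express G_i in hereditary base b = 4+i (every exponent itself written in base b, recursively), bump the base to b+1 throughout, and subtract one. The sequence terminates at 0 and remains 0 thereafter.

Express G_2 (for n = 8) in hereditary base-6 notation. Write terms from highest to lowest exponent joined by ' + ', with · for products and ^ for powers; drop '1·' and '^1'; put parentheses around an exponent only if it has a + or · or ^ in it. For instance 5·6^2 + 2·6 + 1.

6 + 3

base 4: 8 = 2·4; at 5: 2·5 = 10; next = 9
base 5: 9 = 5 + 4; at 6: 6 + 4 = 10; next = 9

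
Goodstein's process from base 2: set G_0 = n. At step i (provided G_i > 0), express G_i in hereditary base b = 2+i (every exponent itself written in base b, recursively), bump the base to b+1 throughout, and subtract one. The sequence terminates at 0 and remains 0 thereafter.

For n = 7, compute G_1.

G_0 = 7. HB_2(7) = 2^2 + 2 + 1. Bump = 31. G_1 = 30.
G_1 = 30. HB_3(30) = 3^3 + 3. Bump = 260. G_2 = 259.

30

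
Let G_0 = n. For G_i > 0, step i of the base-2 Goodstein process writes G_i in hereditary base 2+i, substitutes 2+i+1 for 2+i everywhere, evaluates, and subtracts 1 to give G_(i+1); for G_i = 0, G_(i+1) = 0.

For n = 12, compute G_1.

107

[0] 12 ≡ 2^(2 + 1) + 2^2 (base 2). Lift 3: 108. −1: 107.
[1] 107 ≡ 3^(3 + 1) + 2·3^2 + 2·3 + 2 (base 3). Lift 4: 1066. −1: 1065.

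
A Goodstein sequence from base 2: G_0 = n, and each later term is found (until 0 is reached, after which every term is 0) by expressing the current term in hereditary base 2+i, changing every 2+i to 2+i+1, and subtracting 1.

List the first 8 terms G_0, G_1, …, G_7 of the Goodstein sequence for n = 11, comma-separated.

11, 84, 1027, 15627, 279937, 5764801, 134217727, 2749609302

[0] 11 ≡ 2^(2 + 1) + 2 + 1 (base 2). Lift 3: 85. −1: 84.
[1] 84 ≡ 3^(3 + 1) + 3 (base 3). Lift 4: 1028. −1: 1027.
[2] 1027 ≡ 4^(4 + 1) + 3 (base 4). Lift 5: 15628. −1: 15627.
[3] 15627 ≡ 5^(5 + 1) + 2 (base 5). Lift 6: 279938. −1: 279937.
[4] 279937 ≡ 6^(6 + 1) + 1 (base 6). Lift 7: 5764802. −1: 5764801.
[5] 5764801 ≡ 7^(7 + 1) (base 7). Lift 8: 134217728. −1: 134217727.
[6] 134217727 ≡ 7·8^8 + 7·8^7 + 7·8^6 + 7·8^5 + 7·8^4 + 7·8^3 + 7·8^2 + 7·8 + 7 (base 8). Lift 9: 2749609303. −1: 2749609302.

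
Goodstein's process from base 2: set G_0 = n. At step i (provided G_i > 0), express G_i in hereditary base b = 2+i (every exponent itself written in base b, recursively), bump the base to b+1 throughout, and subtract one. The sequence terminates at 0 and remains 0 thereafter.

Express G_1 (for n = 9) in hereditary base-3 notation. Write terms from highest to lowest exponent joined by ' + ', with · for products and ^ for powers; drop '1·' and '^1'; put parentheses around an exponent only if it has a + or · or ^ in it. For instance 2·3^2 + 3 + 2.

(0) 9|_2 = 2^(2 + 1) + 1 ↦ 3^(3 + 1) + 1|_3 = 82 ⇒ 81
(1) 81|_3 = 3^(3 + 1) ↦ 4^(4 + 1)|_4 = 1024 ⇒ 1023

3^(3 + 1)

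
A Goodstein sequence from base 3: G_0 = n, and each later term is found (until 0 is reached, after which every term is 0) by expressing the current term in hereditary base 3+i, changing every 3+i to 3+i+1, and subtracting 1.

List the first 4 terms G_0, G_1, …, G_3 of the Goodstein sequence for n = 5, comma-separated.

5 —HB3→ 3 + 2 —bump→ 4 + 2 = 6 —(−1)→ 5
5 —HB4→ 4 + 1 —bump→ 5 + 1 = 6 —(−1)→ 5
5 —HB5→ 5 —bump→ 6 = 6 —(−1)→ 5

5, 5, 5, 5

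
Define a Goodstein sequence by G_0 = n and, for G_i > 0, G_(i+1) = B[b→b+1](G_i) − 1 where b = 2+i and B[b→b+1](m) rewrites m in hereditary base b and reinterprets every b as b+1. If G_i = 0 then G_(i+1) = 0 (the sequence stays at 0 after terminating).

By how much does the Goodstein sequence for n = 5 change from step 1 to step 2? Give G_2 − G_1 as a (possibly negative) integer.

228

base 2: 5 = 2^2 + 1; at 3: 3^3 + 1 = 28; next = 27
base 3: 27 = 3^3; at 4: 4^4 = 256; next = 255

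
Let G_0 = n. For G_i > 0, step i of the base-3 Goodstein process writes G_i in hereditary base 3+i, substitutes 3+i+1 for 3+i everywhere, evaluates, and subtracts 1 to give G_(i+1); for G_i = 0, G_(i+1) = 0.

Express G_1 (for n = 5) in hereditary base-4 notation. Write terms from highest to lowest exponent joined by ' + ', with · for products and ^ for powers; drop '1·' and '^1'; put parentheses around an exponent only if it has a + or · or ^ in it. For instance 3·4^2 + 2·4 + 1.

G_0 = 5. HB_3(5) = 3 + 2. Bump = 6. G_1 = 5.
G_1 = 5. HB_4(5) = 4 + 1. Bump = 6. G_2 = 5.

4 + 1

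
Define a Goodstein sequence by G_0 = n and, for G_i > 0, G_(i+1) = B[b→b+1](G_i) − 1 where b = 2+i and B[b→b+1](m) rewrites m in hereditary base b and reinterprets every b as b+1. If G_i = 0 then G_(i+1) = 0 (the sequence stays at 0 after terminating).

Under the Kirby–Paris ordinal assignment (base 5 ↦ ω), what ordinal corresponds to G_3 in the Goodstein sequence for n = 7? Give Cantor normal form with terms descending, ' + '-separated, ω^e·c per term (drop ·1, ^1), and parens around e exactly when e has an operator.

ω^ω + 2

(0) 7|_2 = 2^2 + 2 + 1 ↦ 3^3 + 3 + 1|_3 = 31 ⇒ 30
(1) 30|_3 = 3^3 + 3 ↦ 4^4 + 4|_4 = 260 ⇒ 259
(2) 259|_4 = 4^4 + 3 ↦ 5^5 + 3|_5 = 3128 ⇒ 3127
(3) 3127|_5 = 5^5 + 2 ↦ 6^6 + 2|_6 = 46658 ⇒ 46657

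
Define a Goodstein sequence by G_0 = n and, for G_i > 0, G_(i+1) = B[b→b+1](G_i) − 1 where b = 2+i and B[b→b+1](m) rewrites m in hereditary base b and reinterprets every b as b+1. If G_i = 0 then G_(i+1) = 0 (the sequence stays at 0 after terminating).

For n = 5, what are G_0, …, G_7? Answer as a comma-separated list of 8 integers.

5 —HB2→ 2^2 + 1 —bump→ 3^3 + 1 = 28 —(−1)→ 27
27 —HB3→ 3^3 —bump→ 4^4 = 256 —(−1)→ 255
255 —HB4→ 3·4^3 + 3·4^2 + 3·4 + 3 —bump→ 3·5^3 + 3·5^2 + 3·5 + 3 = 468 —(−1)→ 467
467 —HB5→ 3·5^3 + 3·5^2 + 3·5 + 2 —bump→ 3·6^3 + 3·6^2 + 3·6 + 2 = 776 —(−1)→ 775
775 —HB6→ 3·6^3 + 3·6^2 + 3·6 + 1 —bump→ 3·7^3 + 3·7^2 + 3·7 + 1 = 1198 —(−1)→ 1197
1197 —HB7→ 3·7^3 + 3·7^2 + 3·7 —bump→ 3·8^3 + 3·8^2 + 3·8 = 1752 —(−1)→ 1751
1751 —HB8→ 3·8^3 + 3·8^2 + 2·8 + 7 —bump→ 3·9^3 + 3·9^2 + 2·9 + 7 = 2455 —(−1)→ 2454

5, 27, 255, 467, 775, 1197, 1751, 2454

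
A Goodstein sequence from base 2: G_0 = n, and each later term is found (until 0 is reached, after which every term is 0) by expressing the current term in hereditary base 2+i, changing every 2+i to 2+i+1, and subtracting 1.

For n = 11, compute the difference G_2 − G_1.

step 0: 11 = 2^(2 + 1) + 2 + 1; sub 3 for 2: 3^(3 + 1) + 3 + 1; = 85; G_1 = 85−1 = 84
step 1: 84 = 3^(3 + 1) + 3; sub 4 for 3: 4^(4 + 1) + 4; = 1028; G_2 = 1028−1 = 1027

943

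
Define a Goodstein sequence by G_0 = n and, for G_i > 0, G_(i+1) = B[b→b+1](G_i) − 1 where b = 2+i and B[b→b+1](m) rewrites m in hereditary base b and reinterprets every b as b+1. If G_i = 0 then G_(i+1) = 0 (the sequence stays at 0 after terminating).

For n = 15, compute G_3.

18752

i=0: 15 = 2^(2 + 1) + 2^2 + 2 + 1 (b=2); 2→3: 3^(3 + 1) + 3^3 + 3 + 1 = 112; 112−1 = 111
i=1: 111 = 3^(3 + 1) + 3^3 + 3 (b=3); 3→4: 4^(4 + 1) + 4^4 + 4 = 1284; 1284−1 = 1283
i=2: 1283 = 4^(4 + 1) + 4^4 + 3 (b=4); 4→5: 5^(5 + 1) + 5^5 + 3 = 18753; 18753−1 = 18752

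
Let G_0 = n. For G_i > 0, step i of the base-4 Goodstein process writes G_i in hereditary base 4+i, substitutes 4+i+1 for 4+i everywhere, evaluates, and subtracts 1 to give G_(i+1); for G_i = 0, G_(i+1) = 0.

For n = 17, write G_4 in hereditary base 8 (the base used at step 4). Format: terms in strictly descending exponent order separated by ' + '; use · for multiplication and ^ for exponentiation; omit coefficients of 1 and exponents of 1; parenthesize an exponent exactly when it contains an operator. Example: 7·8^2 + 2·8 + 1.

5·8 + 3

G_0 = 17. HB_4(17) = 4^2 + 1. Bump = 26. G_1 = 25.
G_1 = 25. HB_5(25) = 5^2. Bump = 36. G_2 = 35.
G_2 = 35. HB_6(35) = 5·6 + 5. Bump = 40. G_3 = 39.
G_3 = 39. HB_7(39) = 5·7 + 4. Bump = 44. G_4 = 43.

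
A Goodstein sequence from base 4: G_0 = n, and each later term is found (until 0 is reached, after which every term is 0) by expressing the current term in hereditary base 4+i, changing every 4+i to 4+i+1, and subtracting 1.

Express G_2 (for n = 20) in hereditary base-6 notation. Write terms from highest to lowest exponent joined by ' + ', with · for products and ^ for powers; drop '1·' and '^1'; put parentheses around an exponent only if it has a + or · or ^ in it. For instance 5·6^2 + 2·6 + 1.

(0) 20|_4 = 4^2 + 4 ↦ 5^2 + 5|_5 = 30 ⇒ 29
(1) 29|_5 = 5^2 + 4 ↦ 6^2 + 4|_6 = 40 ⇒ 39
(2) 39|_6 = 6^2 + 3 ↦ 7^2 + 3|_7 = 52 ⇒ 51

6^2 + 3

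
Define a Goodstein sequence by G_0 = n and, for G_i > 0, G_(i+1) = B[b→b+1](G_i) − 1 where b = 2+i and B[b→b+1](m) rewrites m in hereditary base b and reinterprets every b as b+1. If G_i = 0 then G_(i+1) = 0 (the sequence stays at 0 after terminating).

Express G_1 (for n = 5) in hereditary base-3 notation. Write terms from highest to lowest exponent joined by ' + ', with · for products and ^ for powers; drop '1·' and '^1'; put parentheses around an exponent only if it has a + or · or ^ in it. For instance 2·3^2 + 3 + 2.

3^3

base 2: 5 = 2^2 + 1; at 3: 3^3 + 1 = 28; next = 27
base 3: 27 = 3^3; at 4: 4^4 = 256; next = 255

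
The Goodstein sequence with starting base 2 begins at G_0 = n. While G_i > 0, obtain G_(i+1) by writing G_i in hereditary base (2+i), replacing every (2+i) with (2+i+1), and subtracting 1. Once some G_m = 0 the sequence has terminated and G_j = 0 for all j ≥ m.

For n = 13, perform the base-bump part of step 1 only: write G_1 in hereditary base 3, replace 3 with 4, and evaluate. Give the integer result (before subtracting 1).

G_0 = 13. HB_2(13) = 2^(2 + 1) + 2^2 + 1. Bump = 109. G_1 = 108.
G_1 = 108. HB_3(108) = 3^(3 + 1) + 3^3. Bump = 1280. G_2 = 1279.

1280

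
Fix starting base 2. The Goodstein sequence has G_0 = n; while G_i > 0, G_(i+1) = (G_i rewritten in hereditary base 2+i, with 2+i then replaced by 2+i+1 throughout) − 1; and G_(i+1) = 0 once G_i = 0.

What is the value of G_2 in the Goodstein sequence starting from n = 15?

1283

base 2: 15 = 2^(2 + 1) + 2^2 + 2 + 1; at 3: 3^(3 + 1) + 3^3 + 3 + 1 = 112; next = 111
base 3: 111 = 3^(3 + 1) + 3^3 + 3; at 4: 4^(4 + 1) + 4^4 + 4 = 1284; next = 1283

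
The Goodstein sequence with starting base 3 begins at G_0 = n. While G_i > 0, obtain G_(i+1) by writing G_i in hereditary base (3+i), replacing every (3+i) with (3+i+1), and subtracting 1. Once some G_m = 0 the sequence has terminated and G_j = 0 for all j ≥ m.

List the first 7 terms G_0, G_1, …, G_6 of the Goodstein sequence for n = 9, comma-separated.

9, 15, 17, 19, 21, 23, 24

i=0: 9 = 3^2 (b=3); 3→4: 4^2 = 16; 16−1 = 15
i=1: 15 = 3·4 + 3 (b=4); 4→5: 3·5 + 3 = 18; 18−1 = 17
i=2: 17 = 3·5 + 2 (b=5); 5→6: 3·6 + 2 = 20; 20−1 = 19
i=3: 19 = 3·6 + 1 (b=6); 6→7: 3·7 + 1 = 22; 22−1 = 21
i=4: 21 = 3·7 (b=7); 7→8: 3·8 = 24; 24−1 = 23
i=5: 23 = 2·8 + 7 (b=8); 8→9: 2·9 + 7 = 25; 25−1 = 24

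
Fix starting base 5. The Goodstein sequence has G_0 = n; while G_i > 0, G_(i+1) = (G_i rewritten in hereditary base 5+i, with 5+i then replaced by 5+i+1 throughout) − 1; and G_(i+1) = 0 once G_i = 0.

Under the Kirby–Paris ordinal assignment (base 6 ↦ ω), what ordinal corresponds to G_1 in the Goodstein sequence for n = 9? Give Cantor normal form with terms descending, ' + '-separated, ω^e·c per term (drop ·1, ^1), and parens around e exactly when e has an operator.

(0) 9|_5 = 5 + 4 ↦ 6 + 4|_6 = 10 ⇒ 9
(1) 9|_6 = 6 + 3 ↦ 7 + 3|_7 = 10 ⇒ 9

ω + 3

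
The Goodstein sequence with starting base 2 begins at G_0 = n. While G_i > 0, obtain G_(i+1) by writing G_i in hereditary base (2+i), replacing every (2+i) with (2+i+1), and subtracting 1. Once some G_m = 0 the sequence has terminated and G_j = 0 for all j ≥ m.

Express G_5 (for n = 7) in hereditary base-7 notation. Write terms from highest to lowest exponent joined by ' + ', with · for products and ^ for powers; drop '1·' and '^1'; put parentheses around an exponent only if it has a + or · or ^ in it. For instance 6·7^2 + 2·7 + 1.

7^7

(0) 7|_2 = 2^2 + 2 + 1 ↦ 3^3 + 3 + 1|_3 = 31 ⇒ 30
(1) 30|_3 = 3^3 + 3 ↦ 4^4 + 4|_4 = 260 ⇒ 259
(2) 259|_4 = 4^4 + 3 ↦ 5^5 + 3|_5 = 3128 ⇒ 3127
(3) 3127|_5 = 5^5 + 2 ↦ 6^6 + 2|_6 = 46658 ⇒ 46657
(4) 46657|_6 = 6^6 + 1 ↦ 7^7 + 1|_7 = 823544 ⇒ 823543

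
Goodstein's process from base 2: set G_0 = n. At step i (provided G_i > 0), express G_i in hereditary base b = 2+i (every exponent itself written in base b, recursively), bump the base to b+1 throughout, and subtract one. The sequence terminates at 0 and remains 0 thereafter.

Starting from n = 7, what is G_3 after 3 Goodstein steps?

7 —HB2→ 2^2 + 2 + 1 —bump→ 3^3 + 3 + 1 = 31 —(−1)→ 30
30 —HB3→ 3^3 + 3 —bump→ 4^4 + 4 = 260 —(−1)→ 259
259 —HB4→ 4^4 + 3 —bump→ 5^5 + 3 = 3128 —(−1)→ 3127
3127 —HB5→ 5^5 + 2 —bump→ 6^6 + 2 = 46658 —(−1)→ 46657

3127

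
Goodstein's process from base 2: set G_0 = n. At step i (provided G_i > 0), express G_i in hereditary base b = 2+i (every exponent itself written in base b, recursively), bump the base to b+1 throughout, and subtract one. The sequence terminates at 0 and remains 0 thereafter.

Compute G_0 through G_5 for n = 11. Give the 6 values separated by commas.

11 —HB2→ 2^(2 + 1) + 2 + 1 —bump→ 3^(3 + 1) + 3 + 1 = 85 —(−1)→ 84
84 —HB3→ 3^(3 + 1) + 3 —bump→ 4^(4 + 1) + 4 = 1028 —(−1)→ 1027
1027 —HB4→ 4^(4 + 1) + 3 —bump→ 5^(5 + 1) + 3 = 15628 —(−1)→ 15627
15627 —HB5→ 5^(5 + 1) + 2 —bump→ 6^(6 + 1) + 2 = 279938 —(−1)→ 279937
279937 —HB6→ 6^(6 + 1) + 1 —bump→ 7^(7 + 1) + 1 = 5764802 —(−1)→ 5764801

11, 84, 1027, 15627, 279937, 5764801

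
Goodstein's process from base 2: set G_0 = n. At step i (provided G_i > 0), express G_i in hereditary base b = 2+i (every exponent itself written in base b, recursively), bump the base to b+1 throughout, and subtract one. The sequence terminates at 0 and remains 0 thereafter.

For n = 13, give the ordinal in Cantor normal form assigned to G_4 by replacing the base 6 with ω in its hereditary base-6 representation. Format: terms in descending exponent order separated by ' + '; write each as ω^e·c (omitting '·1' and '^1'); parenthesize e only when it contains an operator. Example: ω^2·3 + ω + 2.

[0] 13 ≡ 2^(2 + 1) + 2^2 + 1 (base 2). Lift 3: 109. −1: 108.
[1] 108 ≡ 3^(3 + 1) + 3^3 (base 3). Lift 4: 1280. −1: 1279.
[2] 1279 ≡ 4^(4 + 1) + 3·4^3 + 3·4^2 + 3·4 + 3 (base 4). Lift 5: 16093. −1: 16092.
[3] 16092 ≡ 5^(5 + 1) + 3·5^3 + 3·5^2 + 3·5 + 2 (base 5). Lift 6: 280712. −1: 280711.
[4] 280711 ≡ 6^(6 + 1) + 3·6^3 + 3·6^2 + 3·6 + 1 (base 6). Lift 7: 5765999. −1: 5765998.

ω^(ω + 1) + ω^3·3 + ω^2·3 + ω·3 + 1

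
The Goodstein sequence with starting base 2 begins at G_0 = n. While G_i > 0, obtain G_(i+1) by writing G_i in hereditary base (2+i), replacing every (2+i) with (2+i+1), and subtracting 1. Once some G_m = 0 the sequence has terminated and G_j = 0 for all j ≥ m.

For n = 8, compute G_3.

6310

base 2: 8 = 2^(2 + 1); at 3: 3^(3 + 1) = 81; next = 80
base 3: 80 = 2·3^3 + 2·3^2 + 2·3 + 2; at 4: 2·4^4 + 2·4^2 + 2·4 + 2 = 554; next = 553
base 4: 553 = 2·4^4 + 2·4^2 + 2·4 + 1; at 5: 2·5^5 + 2·5^2 + 2·5 + 1 = 6311; next = 6310
base 5: 6310 = 2·5^5 + 2·5^2 + 2·5; at 6: 2·6^6 + 2·6^2 + 2·6 = 93396; next = 93395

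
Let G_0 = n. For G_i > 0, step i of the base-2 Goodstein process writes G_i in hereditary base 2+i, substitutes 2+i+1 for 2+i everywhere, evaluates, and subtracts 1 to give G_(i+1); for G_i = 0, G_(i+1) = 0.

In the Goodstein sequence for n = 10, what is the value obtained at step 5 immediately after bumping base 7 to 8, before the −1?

84073324

G_0 = 10. HB_2(10) = 2^(2 + 1) + 2. Bump = 84. G_1 = 83.
G_1 = 83. HB_3(83) = 3^(3 + 1) + 2. Bump = 1026. G_2 = 1025.
G_2 = 1025. HB_4(1025) = 4^(4 + 1) + 1. Bump = 15626. G_3 = 15625.
G_3 = 15625. HB_5(15625) = 5^(5 + 1). Bump = 279936. G_4 = 279935.
G_4 = 279935. HB_6(279935) = 5·6^6 + 5·6^5 + 5·6^4 + 5·6^3 + 5·6^2 + 5·6 + 5. Bump = 4215755. G_5 = 4215754.
G_5 = 4215754. HB_7(4215754) = 5·7^7 + 5·7^5 + 5·7^4 + 5·7^3 + 5·7^2 + 5·7 + 4. Bump = 84073324. G_6 = 84073323.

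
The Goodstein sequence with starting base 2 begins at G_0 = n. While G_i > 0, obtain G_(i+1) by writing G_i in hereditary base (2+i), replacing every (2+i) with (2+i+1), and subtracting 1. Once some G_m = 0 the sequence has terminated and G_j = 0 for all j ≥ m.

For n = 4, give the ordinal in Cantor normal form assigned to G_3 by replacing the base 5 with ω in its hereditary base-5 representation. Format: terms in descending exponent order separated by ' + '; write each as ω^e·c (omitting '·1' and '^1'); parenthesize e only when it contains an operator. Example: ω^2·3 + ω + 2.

(0) 4|_2 = 2^2 ↦ 3^3|_3 = 27 ⇒ 26
(1) 26|_3 = 2·3^2 + 2·3 + 2 ↦ 2·4^2 + 2·4 + 2|_4 = 42 ⇒ 41
(2) 41|_4 = 2·4^2 + 2·4 + 1 ↦ 2·5^2 + 2·5 + 1|_5 = 61 ⇒ 60
(3) 60|_5 = 2·5^2 + 2·5 ↦ 2·6^2 + 2·6|_6 = 84 ⇒ 83

ω^2·2 + ω·2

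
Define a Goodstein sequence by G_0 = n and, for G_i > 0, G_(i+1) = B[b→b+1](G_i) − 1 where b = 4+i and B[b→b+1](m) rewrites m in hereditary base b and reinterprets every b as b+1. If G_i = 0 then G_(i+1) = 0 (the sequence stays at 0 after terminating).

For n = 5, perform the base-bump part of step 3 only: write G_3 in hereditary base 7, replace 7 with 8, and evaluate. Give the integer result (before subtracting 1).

4

G_0=5  [base 4] 4 + 1  →[4↦5]→  5 + 1 = 6  −1 ⇒ G_1=5
G_1=5  [base 5] 5  →[5↦6]→  6 = 6  −1 ⇒ G_2=5
G_2=5  [base 6] 5  →[6↦7]→  5 = 5  −1 ⇒ G_3=4
G_3=4  [base 7] 4  →[7↦8]→  4 = 4  −1 ⇒ G_4=3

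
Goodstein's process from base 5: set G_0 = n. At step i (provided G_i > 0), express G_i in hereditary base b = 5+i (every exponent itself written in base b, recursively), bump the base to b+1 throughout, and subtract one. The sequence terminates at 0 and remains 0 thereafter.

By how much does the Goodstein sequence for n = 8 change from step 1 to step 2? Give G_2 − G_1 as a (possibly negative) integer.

0

G_0 = 8. HB_5(8) = 5 + 3. Bump = 9. G_1 = 8.
G_1 = 8. HB_6(8) = 6 + 2. Bump = 9. G_2 = 8.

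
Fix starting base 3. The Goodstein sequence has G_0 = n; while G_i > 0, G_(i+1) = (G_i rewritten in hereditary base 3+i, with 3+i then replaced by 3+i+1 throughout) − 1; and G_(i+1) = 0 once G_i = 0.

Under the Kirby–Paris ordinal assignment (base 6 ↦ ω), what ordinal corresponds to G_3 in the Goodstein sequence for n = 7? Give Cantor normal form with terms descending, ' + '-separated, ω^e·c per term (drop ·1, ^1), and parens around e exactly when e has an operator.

(0) 7|_3 = 2·3 + 1 ↦ 2·4 + 1|_4 = 9 ⇒ 8
(1) 8|_4 = 2·4 ↦ 2·5|_5 = 10 ⇒ 9
(2) 9|_5 = 5 + 4 ↦ 6 + 4|_6 = 10 ⇒ 9
(3) 9|_6 = 6 + 3 ↦ 7 + 3|_7 = 10 ⇒ 9

ω + 3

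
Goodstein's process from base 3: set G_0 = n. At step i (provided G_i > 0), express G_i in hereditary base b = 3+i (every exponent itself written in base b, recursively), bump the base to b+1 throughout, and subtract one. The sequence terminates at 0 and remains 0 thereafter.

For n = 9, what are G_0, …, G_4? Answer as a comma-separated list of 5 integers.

base 3: 9 = 3^2; at 4: 4^2 = 16; next = 15
base 4: 15 = 3·4 + 3; at 5: 3·5 + 3 = 18; next = 17
base 5: 17 = 3·5 + 2; at 6: 3·6 + 2 = 20; next = 19
base 6: 19 = 3·6 + 1; at 7: 3·7 + 1 = 22; next = 21

9, 15, 17, 19, 21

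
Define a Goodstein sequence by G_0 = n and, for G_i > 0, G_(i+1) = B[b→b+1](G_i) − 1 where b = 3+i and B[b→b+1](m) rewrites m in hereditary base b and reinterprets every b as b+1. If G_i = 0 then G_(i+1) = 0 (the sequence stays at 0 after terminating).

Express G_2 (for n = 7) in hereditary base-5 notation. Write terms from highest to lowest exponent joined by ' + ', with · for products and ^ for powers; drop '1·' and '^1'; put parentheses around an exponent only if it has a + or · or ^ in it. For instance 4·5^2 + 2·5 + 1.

[0] 7 ≡ 2·3 + 1 (base 3). Lift 4: 9. −1: 8.
[1] 8 ≡ 2·4 (base 4). Lift 5: 10. −1: 9.
[2] 9 ≡ 5 + 4 (base 5). Lift 6: 10. −1: 9.

5 + 4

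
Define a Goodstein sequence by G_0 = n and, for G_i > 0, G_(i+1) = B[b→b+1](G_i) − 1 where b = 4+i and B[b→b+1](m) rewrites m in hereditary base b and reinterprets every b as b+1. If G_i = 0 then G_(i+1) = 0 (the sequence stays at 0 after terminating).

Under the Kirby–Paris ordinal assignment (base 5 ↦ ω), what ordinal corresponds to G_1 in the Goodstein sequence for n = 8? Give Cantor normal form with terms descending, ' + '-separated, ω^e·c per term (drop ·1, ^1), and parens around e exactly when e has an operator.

ω + 4

G_0 = 8. HB_4(8) = 2·4. Bump = 10. G_1 = 9.
G_1 = 9. HB_5(9) = 5 + 4. Bump = 10. G_2 = 9.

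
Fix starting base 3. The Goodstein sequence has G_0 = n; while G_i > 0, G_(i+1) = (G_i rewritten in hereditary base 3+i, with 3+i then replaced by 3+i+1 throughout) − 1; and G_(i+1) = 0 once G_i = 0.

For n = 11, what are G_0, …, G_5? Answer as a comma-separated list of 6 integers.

11, 17, 25, 35, 39, 43

G_0=11  [base 3] 3^2 + 2  →[3↦4]→  4^2 + 2 = 18  −1 ⇒ G_1=17
G_1=17  [base 4] 4^2 + 1  →[4↦5]→  5^2 + 1 = 26  −1 ⇒ G_2=25
G_2=25  [base 5] 5^2  →[5↦6]→  6^2 = 36  −1 ⇒ G_3=35
G_3=35  [base 6] 5·6 + 5  →[6↦7]→  5·7 + 5 = 40  −1 ⇒ G_4=39
G_4=39  [base 7] 5·7 + 4  →[7↦8]→  5·8 + 4 = 44  −1 ⇒ G_5=43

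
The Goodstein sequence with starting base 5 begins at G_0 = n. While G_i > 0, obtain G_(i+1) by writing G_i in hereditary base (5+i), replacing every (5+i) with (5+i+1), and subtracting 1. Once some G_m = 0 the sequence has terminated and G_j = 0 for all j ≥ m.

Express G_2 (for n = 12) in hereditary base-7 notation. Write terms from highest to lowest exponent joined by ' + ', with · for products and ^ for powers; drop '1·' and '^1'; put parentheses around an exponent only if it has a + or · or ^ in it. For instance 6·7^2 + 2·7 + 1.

12 —HB5→ 2·5 + 2 —bump→ 2·6 + 2 = 14 —(−1)→ 13
13 —HB6→ 2·6 + 1 —bump→ 2·7 + 1 = 15 —(−1)→ 14
14 —HB7→ 2·7 —bump→ 2·8 = 16 —(−1)→ 15

2·7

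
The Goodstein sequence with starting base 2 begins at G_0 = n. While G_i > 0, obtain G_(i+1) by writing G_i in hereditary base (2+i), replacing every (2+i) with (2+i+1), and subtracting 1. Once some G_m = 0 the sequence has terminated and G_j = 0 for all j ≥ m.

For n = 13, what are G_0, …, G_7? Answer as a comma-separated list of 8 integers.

13 —HB2→ 2^(2 + 1) + 2^2 + 1 —bump→ 3^(3 + 1) + 3^3 + 1 = 109 —(−1)→ 108
108 —HB3→ 3^(3 + 1) + 3^3 —bump→ 4^(4 + 1) + 4^4 = 1280 —(−1)→ 1279
1279 —HB4→ 4^(4 + 1) + 3·4^3 + 3·4^2 + 3·4 + 3 —bump→ 5^(5 + 1) + 3·5^3 + 3·5^2 + 3·5 + 3 = 16093 —(−1)→ 16092
16092 —HB5→ 5^(5 + 1) + 3·5^3 + 3·5^2 + 3·5 + 2 —bump→ 6^(6 + 1) + 3·6^3 + 3·6^2 + 3·6 + 2 = 280712 —(−1)→ 280711
280711 —HB6→ 6^(6 + 1) + 3·6^3 + 3·6^2 + 3·6 + 1 —bump→ 7^(7 + 1) + 3·7^3 + 3·7^2 + 3·7 + 1 = 5765999 —(−1)→ 5765998
5765998 —HB7→ 7^(7 + 1) + 3·7^3 + 3·7^2 + 3·7 —bump→ 8^(8 + 1) + 3·8^3 + 3·8^2 + 3·8 = 134219480 —(−1)→ 134219479
134219479 —HB8→ 8^(8 + 1) + 3·8^3 + 3·8^2 + 2·8 + 7 —bump→ 9^(9 + 1) + 3·9^3 + 3·9^2 + 2·9 + 7 = 3486786856 —(−1)→ 3486786855

13, 108, 1279, 16092, 280711, 5765998, 134219479, 3486786855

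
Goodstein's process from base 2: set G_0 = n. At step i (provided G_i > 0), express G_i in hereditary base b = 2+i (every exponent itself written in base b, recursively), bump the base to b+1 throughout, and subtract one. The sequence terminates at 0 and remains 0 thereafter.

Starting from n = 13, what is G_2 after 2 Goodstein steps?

(0) 13|_2 = 2^(2 + 1) + 2^2 + 1 ↦ 3^(3 + 1) + 3^3 + 1|_3 = 109 ⇒ 108
(1) 108|_3 = 3^(3 + 1) + 3^3 ↦ 4^(4 + 1) + 4^4|_4 = 1280 ⇒ 1279
(2) 1279|_4 = 4^(4 + 1) + 3·4^3 + 3·4^2 + 3·4 + 3 ↦ 5^(5 + 1) + 3·5^3 + 3·5^2 + 3·5 + 3|_5 = 16093 ⇒ 16092

1279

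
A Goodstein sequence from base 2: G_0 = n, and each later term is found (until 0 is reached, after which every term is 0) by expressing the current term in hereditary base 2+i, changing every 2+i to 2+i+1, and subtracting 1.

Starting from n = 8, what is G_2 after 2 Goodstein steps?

553

(0) 8|_2 = 2^(2 + 1) ↦ 3^(3 + 1)|_3 = 81 ⇒ 80
(1) 80|_3 = 2·3^3 + 2·3^2 + 2·3 + 2 ↦ 2·4^4 + 2·4^2 + 2·4 + 2|_4 = 554 ⇒ 553
(2) 553|_4 = 2·4^4 + 2·4^2 + 2·4 + 1 ↦ 2·5^5 + 2·5^2 + 2·5 + 1|_5 = 6311 ⇒ 6310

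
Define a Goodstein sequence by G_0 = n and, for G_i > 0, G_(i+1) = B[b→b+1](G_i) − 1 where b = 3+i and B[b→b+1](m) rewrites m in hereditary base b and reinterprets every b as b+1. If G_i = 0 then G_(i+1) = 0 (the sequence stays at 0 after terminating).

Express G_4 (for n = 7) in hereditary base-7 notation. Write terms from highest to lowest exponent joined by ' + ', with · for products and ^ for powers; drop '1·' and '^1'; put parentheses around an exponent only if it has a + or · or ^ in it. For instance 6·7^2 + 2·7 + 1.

base 3: 7 = 2·3 + 1; at 4: 2·4 + 1 = 9; next = 8
base 4: 8 = 2·4; at 5: 2·5 = 10; next = 9
base 5: 9 = 5 + 4; at 6: 6 + 4 = 10; next = 9
base 6: 9 = 6 + 3; at 7: 7 + 3 = 10; next = 9
base 7: 9 = 7 + 2; at 8: 8 + 2 = 10; next = 9

7 + 2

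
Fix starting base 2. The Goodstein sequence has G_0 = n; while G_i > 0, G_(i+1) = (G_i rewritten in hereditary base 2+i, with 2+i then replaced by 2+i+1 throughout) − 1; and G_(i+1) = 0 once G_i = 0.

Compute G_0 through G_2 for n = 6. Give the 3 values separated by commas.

6, 29, 257

G_0 = 6. HB_2(6) = 2^2 + 2. Bump = 30. G_1 = 29.
G_1 = 29. HB_3(29) = 3^3 + 2. Bump = 258. G_2 = 257.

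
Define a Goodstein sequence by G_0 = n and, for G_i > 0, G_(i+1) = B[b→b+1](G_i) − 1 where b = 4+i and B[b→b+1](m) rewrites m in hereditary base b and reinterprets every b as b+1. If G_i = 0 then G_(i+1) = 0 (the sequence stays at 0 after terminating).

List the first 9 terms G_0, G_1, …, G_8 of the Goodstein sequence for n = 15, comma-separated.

step 0: 15 = 3·4 + 3; sub 5 for 4: 3·5 + 3; = 18; G_1 = 18−1 = 17
step 1: 17 = 3·5 + 2; sub 6 for 5: 3·6 + 2; = 20; G_2 = 20−1 = 19
step 2: 19 = 3·6 + 1; sub 7 for 6: 3·7 + 1; = 22; G_3 = 22−1 = 21
step 3: 21 = 3·7; sub 8 for 7: 3·8; = 24; G_4 = 24−1 = 23
step 4: 23 = 2·8 + 7; sub 9 for 8: 2·9 + 7; = 25; G_5 = 25−1 = 24
step 5: 24 = 2·9 + 6; sub 10 for 9: 2·10 + 6; = 26; G_6 = 26−1 = 25
step 6: 25 = 2·10 + 5; sub 11 for 10: 2·11 + 5; = 27; G_7 = 27−1 = 26
step 7: 26 = 2·11 + 4; sub 12 for 11: 2·12 + 4; = 28; G_8 = 28−1 = 27

15, 17, 19, 21, 23, 24, 25, 26, 27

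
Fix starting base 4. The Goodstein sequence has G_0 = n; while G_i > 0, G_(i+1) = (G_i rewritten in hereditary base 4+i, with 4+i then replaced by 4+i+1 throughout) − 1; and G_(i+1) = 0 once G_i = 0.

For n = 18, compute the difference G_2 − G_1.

10

i=0: 18 = 4^2 + 2 (b=4); 4→5: 5^2 + 2 = 27; 27−1 = 26
i=1: 26 = 5^2 + 1 (b=5); 5→6: 6^2 + 1 = 37; 37−1 = 36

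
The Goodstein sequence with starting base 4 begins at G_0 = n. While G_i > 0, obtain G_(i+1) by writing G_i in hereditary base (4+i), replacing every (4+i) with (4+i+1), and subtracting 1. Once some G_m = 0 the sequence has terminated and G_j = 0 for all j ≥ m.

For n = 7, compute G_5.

base 4: 7 = 4 + 3; at 5: 5 + 3 = 8; next = 7
base 5: 7 = 5 + 2; at 6: 6 + 2 = 8; next = 7
base 6: 7 = 6 + 1; at 7: 7 + 1 = 8; next = 7
base 7: 7 = 7; at 8: 8 = 8; next = 7
base 8: 7 = 7; at 9: 7 = 7; next = 6
base 9: 6 = 6; at 10: 6 = 6; next = 5

6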